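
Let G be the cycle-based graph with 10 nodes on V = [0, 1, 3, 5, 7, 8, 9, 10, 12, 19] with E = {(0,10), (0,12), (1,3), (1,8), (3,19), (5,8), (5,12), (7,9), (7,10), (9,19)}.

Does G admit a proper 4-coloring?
A valid 4-coloring: color 1: [3, 8, 9, 10, 12]; color 2: [0, 1, 5, 7, 19].
(χ(G) = 2 ≤ 4.)

Yes, G is 4-colorable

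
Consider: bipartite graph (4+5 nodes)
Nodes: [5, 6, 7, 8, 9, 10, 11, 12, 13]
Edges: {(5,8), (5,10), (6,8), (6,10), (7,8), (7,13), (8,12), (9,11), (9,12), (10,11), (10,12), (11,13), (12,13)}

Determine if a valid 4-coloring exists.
Yes, G is 4-colorable

A valid 4-coloring: color 1: [8, 9, 10, 13]; color 2: [5, 6, 7, 11, 12].
(χ(G) = 2 ≤ 4.)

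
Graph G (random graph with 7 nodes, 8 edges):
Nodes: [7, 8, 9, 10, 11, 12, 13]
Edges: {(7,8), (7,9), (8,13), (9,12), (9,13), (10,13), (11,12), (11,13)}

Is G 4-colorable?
A valid 4-coloring: color 1: [7, 12, 13]; color 2: [8, 9, 10, 11].
(χ(G) = 2 ≤ 4.)

Yes, G is 4-colorable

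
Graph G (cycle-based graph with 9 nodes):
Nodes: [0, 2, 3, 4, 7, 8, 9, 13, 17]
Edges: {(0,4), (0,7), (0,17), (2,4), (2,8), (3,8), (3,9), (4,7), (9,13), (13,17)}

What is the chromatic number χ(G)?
χ(G) = 3

Clique number ω(G) = 3 (lower bound: χ ≥ ω).
The clique on [0, 4, 7] has size 3, forcing χ ≥ 3, and the coloring below uses 3 colors, so χ(G) = 3.
A valid 3-coloring: color 1: [4, 8, 9, 17]; color 2: [0, 2, 3, 13]; color 3: [7].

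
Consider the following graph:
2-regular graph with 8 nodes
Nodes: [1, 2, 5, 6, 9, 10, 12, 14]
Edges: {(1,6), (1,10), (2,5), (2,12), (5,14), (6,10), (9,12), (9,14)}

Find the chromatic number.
χ(G) = 3

Clique number ω(G) = 3 (lower bound: χ ≥ ω).
The clique on [1, 6, 10] has size 3, forcing χ ≥ 3, and the coloring below uses 3 colors, so χ(G) = 3.
A valid 3-coloring: color 1: [5, 10, 12]; color 2: [2, 6, 9]; color 3: [1, 14].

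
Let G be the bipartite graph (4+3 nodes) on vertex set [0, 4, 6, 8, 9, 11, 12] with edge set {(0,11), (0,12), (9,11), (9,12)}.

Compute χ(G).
Clique number ω(G) = 2 (lower bound: χ ≥ ω).
The graph is bipartite (no odd cycle), so 2 colors suffice: χ(G) = 2.
A valid 2-coloring: color 1: [4, 6, 8, 11, 12]; color 2: [0, 9].

χ(G) = 2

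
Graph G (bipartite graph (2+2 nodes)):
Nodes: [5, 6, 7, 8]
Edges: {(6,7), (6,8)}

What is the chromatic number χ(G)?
Clique number ω(G) = 2 (lower bound: χ ≥ ω).
The graph is bipartite (no odd cycle), so 2 colors suffice: χ(G) = 2.
A valid 2-coloring: color 1: [5, 6]; color 2: [7, 8].

χ(G) = 2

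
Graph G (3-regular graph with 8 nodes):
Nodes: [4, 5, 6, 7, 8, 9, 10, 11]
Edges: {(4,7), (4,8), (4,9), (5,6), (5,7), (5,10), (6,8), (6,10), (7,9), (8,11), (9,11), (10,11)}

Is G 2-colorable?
The clique on vertices [4, 7, 9] has size 3 > 2, so it alone needs 3 colors.

No, G is not 2-colorable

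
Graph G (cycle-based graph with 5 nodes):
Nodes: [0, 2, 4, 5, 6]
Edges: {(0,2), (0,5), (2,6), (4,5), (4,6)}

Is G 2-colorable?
No, G is not 2-colorable

Odd cycle [2, 6, 4, 5, 0] needs 3 colors (χ ≥ 3).
Hence χ(G) ≥ 3 > 2, so no proper 2-coloring exists.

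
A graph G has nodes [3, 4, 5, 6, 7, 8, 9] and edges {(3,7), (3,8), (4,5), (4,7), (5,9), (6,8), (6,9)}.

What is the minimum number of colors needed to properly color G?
χ(G) = 3

Clique number ω(G) = 2 (lower bound: χ ≥ ω).
Odd cycle [7, 3, 8, 6, 9, 5, 4] needs 3 colors (χ ≥ 3).
The coloring below uses 3 colors, so χ(G) = 3.
A valid 3-coloring: color 1: [5, 6, 7]; color 2: [3, 4, 9]; color 3: [8].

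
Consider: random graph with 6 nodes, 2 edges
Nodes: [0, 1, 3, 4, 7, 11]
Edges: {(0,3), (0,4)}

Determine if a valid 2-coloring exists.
A valid 2-coloring: color 1: [0, 1, 7, 11]; color 2: [3, 4].
(χ(G) = 2 ≤ 2.)

Yes, G is 2-colorable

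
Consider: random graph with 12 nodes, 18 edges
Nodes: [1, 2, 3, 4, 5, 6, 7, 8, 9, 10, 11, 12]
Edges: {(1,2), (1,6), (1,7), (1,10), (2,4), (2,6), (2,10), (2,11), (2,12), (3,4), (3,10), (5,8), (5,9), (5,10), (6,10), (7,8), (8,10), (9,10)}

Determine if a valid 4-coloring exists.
Yes, G is 4-colorable

A valid 4-coloring: color 1: [4, 7, 10, 11, 12]; color 2: [2, 3, 8, 9]; color 3: [1, 5]; color 4: [6].
(χ(G) = 4 ≤ 4.)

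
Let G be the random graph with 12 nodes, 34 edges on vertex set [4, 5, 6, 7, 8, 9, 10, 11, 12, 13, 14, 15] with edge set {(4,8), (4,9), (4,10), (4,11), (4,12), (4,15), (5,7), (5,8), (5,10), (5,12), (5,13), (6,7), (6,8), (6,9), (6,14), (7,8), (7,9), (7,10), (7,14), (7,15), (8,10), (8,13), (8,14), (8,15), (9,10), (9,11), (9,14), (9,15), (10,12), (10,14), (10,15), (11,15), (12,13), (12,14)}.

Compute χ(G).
Clique number ω(G) = 4 (lower bound: χ ≥ ω).
The clique on [4, 8, 10, 15] has size 4, forcing χ ≥ 4, and the coloring below uses 4 colors, so χ(G) = 4.
A valid 4-coloring: color 1: [8, 9, 12]; color 2: [6, 10, 11, 13]; color 3: [4, 7]; color 4: [5, 14, 15].

χ(G) = 4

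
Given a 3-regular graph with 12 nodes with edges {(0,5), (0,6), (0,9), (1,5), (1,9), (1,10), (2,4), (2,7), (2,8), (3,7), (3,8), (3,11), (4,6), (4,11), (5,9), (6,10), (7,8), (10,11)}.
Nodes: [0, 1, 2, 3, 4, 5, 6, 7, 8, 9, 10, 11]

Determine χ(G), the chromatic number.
χ(G) = 3

Clique number ω(G) = 3 (lower bound: χ ≥ ω).
The clique on [0, 5, 9] has size 3, forcing χ ≥ 3, and the coloring below uses 3 colors, so χ(G) = 3.
A valid 3-coloring: color 1: [2, 3, 6, 9]; color 2: [4, 5, 8, 10]; color 3: [0, 1, 7, 11].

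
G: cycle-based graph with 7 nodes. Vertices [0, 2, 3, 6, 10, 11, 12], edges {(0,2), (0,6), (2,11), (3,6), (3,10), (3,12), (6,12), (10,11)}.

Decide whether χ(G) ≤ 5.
Yes, G is 5-colorable

A valid 5-coloring: color 1: [0, 3, 11]; color 2: [2, 6, 10]; color 3: [12].
(χ(G) = 3 ≤ 5.)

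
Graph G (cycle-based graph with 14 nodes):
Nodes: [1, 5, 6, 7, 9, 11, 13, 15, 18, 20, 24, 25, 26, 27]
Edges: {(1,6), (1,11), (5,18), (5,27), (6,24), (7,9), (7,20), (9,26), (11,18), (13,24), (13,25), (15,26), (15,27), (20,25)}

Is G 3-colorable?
Yes, G is 3-colorable

A valid 3-coloring: color 1: [5, 6, 9, 11, 13, 15, 20]; color 2: [1, 7, 18, 24, 25, 26, 27].
(χ(G) = 2 ≤ 3.)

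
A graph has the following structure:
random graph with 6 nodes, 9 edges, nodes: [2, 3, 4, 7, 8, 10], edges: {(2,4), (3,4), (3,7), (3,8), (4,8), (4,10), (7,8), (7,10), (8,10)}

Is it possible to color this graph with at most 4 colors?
Yes, G is 4-colorable

A valid 4-coloring: color 1: [2, 8]; color 2: [4, 7]; color 3: [3, 10].
(χ(G) = 3 ≤ 4.)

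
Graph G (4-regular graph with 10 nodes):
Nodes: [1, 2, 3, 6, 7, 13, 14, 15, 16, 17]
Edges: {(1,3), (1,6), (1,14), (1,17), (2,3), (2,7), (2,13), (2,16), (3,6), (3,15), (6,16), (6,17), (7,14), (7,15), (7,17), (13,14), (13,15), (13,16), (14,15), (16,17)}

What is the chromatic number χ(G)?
χ(G) = 4

Clique number ω(G) = 3 (lower bound: χ ≥ ω).
Suppose a proper 3-coloring c exists. The clique [1, 3, 6] takes 3 distinct colors; by symmetry let c(1) = 1, c(3) = 2, c(6) = 3.
- Vertex 17: neighbors [1, 6] already have colors [1, 3] ⇒ c(17) = 2.
- Vertex 16: neighbors [17, 6] already have colors [2, 3] ⇒ c(16) = 1.
- Vertex 2: neighbors [16, 3] already have colors [1, 2] ⇒ c(2) = 3.
- Vertex 7: neighbors [17, 2] already have colors [2, 3] ⇒ c(7) = 1.
- Vertex 13: neighbors [16, 2] already have colors [1, 3] ⇒ c(13) = 2.
- Vertex 14: neighbors [1, 13] already have colors [1, 2] ⇒ c(14) = 3.
- Vertex 15: neighbors [7, 3, 14] already have colors [1, 2, 3] — all 3 colors blocked. Contradiction.
The forced assignments end in a contradiction, so G has no proper 3-coloring (χ ≥ 4).
The coloring below uses 4 colors, so χ(G) = 4.
A valid 4-coloring: color 1: [1, 7, 16]; color 2: [3, 13, 17]; color 3: [2, 6, 14]; color 4: [15].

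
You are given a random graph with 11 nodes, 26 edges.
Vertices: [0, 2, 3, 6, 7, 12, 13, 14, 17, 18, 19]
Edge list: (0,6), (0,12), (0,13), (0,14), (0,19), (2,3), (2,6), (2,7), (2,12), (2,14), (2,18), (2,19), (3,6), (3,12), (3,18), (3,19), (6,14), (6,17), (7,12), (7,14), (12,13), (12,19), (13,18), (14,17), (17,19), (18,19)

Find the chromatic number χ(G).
χ(G) = 4

Clique number ω(G) = 4 (lower bound: χ ≥ ω).
The clique on [2, 3, 18, 19] has size 4, forcing χ ≥ 4, and the coloring below uses 4 colors, so χ(G) = 4.
A valid 4-coloring: color 1: [0, 2, 17]; color 2: [6, 7, 13, 19]; color 3: [12, 14, 18]; color 4: [3].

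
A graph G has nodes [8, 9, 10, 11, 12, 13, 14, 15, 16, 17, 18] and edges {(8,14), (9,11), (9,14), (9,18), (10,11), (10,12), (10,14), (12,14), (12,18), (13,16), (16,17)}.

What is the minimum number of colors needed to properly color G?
Clique number ω(G) = 3 (lower bound: χ ≥ ω).
The clique on [10, 12, 14] has size 3, forcing χ ≥ 3, and the coloring below uses 3 colors, so χ(G) = 3.
A valid 3-coloring: color 1: [11, 14, 15, 16, 18]; color 2: [8, 9, 12, 13, 17]; color 3: [10].

χ(G) = 3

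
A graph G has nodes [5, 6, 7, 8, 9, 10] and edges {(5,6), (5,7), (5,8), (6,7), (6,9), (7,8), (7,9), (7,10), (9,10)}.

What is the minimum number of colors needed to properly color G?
χ(G) = 3

Clique number ω(G) = 3 (lower bound: χ ≥ ω).
The clique on [7, 9, 10] has size 3, forcing χ ≥ 3, and the coloring below uses 3 colors, so χ(G) = 3.
A valid 3-coloring: color 1: [7]; color 2: [5, 9]; color 3: [6, 8, 10].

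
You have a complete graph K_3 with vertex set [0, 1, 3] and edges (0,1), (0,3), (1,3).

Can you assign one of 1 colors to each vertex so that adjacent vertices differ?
The clique on vertices [0, 1, 3] has size 3 > 1, so it alone needs 3 colors.

No, G is not 1-colorable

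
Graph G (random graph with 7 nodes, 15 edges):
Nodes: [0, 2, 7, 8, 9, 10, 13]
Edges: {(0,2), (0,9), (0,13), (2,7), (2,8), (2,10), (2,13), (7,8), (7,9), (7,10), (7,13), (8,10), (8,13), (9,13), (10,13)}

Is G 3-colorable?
The clique on vertices [2, 7, 8, 10, 13] has size 5 > 3, so it alone needs 5 colors.

No, G is not 3-colorable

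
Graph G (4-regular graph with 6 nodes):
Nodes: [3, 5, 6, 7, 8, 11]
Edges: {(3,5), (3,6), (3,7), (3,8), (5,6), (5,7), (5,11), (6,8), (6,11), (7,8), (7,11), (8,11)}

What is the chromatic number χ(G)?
χ(G) = 3

Clique number ω(G) = 3 (lower bound: χ ≥ ω).
The clique on [6, 8, 11] has size 3, forcing χ ≥ 3, and the coloring below uses 3 colors, so χ(G) = 3.
A valid 3-coloring: color 1: [5, 8]; color 2: [6, 7]; color 3: [3, 11].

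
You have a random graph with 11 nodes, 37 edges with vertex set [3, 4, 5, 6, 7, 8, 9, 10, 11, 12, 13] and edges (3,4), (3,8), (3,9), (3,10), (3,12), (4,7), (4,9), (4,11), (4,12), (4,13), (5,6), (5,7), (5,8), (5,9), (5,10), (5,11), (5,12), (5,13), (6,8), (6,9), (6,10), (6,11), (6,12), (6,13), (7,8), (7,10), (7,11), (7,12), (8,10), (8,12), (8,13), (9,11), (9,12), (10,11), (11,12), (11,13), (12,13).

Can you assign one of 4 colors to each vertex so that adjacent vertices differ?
The clique on vertices [5, 6, 8, 12, 13] has size 5 > 4, so it alone needs 5 colors.

No, G is not 4-colorable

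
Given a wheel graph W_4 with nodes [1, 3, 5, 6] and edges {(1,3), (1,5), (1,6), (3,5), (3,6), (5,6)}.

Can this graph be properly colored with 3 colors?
The clique on vertices [1, 3, 5, 6] has size 4 > 3, so it alone needs 4 colors.

No, G is not 3-colorable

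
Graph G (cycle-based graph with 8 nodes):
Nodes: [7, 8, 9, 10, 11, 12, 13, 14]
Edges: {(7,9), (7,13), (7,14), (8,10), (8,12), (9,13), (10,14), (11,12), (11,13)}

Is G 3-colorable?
A valid 3-coloring: color 1: [7, 8, 11]; color 2: [10, 12, 13]; color 3: [9, 14].
(χ(G) = 3 ≤ 3.)

Yes, G is 3-colorable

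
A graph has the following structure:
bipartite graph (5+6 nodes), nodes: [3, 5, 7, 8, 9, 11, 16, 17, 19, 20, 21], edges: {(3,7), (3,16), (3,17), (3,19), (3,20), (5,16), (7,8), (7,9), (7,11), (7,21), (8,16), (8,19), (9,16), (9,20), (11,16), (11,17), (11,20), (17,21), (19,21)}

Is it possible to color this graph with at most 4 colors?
Yes, G is 4-colorable

A valid 4-coloring: color 1: [7, 16, 17, 19, 20]; color 2: [3, 5, 8, 9, 11, 21].
(χ(G) = 2 ≤ 4.)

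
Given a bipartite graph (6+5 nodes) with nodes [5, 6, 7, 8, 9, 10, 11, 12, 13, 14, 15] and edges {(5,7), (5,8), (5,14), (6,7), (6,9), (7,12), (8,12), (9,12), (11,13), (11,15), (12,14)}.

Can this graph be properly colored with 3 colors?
Yes, G is 3-colorable

A valid 3-coloring: color 1: [5, 6, 10, 11, 12]; color 2: [7, 8, 9, 13, 14, 15].
(χ(G) = 2 ≤ 3.)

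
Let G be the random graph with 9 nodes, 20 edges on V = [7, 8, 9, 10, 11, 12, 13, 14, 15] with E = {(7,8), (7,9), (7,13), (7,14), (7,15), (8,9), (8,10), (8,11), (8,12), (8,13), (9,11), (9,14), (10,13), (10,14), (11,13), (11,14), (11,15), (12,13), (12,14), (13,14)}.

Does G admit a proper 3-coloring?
Yes, G is 3-colorable

A valid 3-coloring: color 1: [8, 14, 15]; color 2: [9, 13]; color 3: [7, 10, 11, 12].
(χ(G) = 3 ≤ 3.)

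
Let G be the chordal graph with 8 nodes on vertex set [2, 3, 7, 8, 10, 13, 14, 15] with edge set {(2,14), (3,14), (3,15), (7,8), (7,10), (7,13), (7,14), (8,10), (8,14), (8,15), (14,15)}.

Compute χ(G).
χ(G) = 3

Clique number ω(G) = 3 (lower bound: χ ≥ ω).
The clique on [7, 8, 10] has size 3, forcing χ ≥ 3, and the coloring below uses 3 colors, so χ(G) = 3.
A valid 3-coloring: color 1: [10, 13, 14]; color 2: [2, 3, 8]; color 3: [7, 15].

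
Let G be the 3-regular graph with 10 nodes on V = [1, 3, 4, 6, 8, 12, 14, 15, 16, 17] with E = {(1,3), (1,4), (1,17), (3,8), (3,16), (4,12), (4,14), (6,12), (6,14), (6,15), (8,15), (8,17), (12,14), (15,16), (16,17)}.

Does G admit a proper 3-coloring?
A valid 3-coloring: color 1: [3, 12, 15, 17]; color 2: [4, 6, 8, 16]; color 3: [1, 14].
(χ(G) = 3 ≤ 3.)

Yes, G is 3-colorable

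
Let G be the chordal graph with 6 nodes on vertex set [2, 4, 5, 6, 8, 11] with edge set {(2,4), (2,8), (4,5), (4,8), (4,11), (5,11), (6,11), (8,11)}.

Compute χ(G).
χ(G) = 3

Clique number ω(G) = 3 (lower bound: χ ≥ ω).
The clique on [2, 4, 8] has size 3, forcing χ ≥ 3, and the coloring below uses 3 colors, so χ(G) = 3.
A valid 3-coloring: color 1: [2, 11]; color 2: [4, 6]; color 3: [5, 8].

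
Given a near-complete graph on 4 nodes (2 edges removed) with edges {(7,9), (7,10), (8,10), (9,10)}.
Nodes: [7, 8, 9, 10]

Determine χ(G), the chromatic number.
χ(G) = 3

Clique number ω(G) = 3 (lower bound: χ ≥ ω).
The clique on [7, 9, 10] has size 3, forcing χ ≥ 3, and the coloring below uses 3 colors, so χ(G) = 3.
A valid 3-coloring: color 1: [10]; color 2: [7, 8]; color 3: [9].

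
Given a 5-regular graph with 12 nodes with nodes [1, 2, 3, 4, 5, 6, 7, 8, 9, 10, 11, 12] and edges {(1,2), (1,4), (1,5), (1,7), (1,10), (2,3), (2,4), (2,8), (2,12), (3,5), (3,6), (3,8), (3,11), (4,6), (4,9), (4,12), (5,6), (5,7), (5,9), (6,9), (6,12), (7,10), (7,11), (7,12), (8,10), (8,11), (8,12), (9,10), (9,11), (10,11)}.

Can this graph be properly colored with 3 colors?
No, G is not 3-colorable

Suppose a proper 3-coloring c exists. The clique [1, 2, 4] takes 3 distinct colors; by symmetry let c(1) = 1, c(2) = 2, c(4) = 3.
- Vertex 12: neighbors [2, 4] already have colors [2, 3] ⇒ c(12) = 1.
- Vertex 6: neighbors [12, 4] already have colors [1, 3] ⇒ c(6) = 2.
- Vertex 5: neighbors [1, 6] already have colors [1, 2] ⇒ c(5) = 3.
- Vertex 8: neighbors [12, 2] already have colors [1, 2] ⇒ c(8) = 3.
- Vertex 10: neighbors [1, 8] already have colors [1, 3] ⇒ c(10) = 2.
- Vertex 7: neighbors [1, 10, 5] already have colors [1, 2, 3] — all 3 colors blocked. Contradiction.
The forced assignments end in a contradiction, so G has no proper 3-coloring (χ ≥ 4).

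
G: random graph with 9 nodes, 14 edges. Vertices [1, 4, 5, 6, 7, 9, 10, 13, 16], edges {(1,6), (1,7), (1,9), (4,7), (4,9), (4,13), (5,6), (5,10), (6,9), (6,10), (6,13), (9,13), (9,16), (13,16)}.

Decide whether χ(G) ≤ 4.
A valid 4-coloring: color 1: [7, 9, 10]; color 2: [4, 6, 16]; color 3: [1, 5, 13].
(χ(G) = 3 ≤ 4.)

Yes, G is 4-colorable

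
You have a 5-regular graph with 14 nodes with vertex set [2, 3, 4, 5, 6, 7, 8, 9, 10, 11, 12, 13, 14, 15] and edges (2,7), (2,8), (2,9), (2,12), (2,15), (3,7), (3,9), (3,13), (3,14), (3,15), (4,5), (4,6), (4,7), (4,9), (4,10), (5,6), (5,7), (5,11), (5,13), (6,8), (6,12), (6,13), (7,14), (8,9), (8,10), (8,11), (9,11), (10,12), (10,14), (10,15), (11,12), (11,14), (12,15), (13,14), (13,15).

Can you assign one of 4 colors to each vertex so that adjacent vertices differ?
Yes, G is 4-colorable

A valid 4-coloring: color 1: [2, 3, 5, 10]; color 2: [4, 8, 14, 15]; color 3: [7, 9, 12, 13]; color 4: [6, 11].
(χ(G) = 4 ≤ 4.)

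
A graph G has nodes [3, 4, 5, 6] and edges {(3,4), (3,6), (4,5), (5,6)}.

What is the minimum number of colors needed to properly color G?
Clique number ω(G) = 2 (lower bound: χ ≥ ω).
The graph is bipartite (no odd cycle), so 2 colors suffice: χ(G) = 2.
A valid 2-coloring: color 1: [4, 6]; color 2: [3, 5].

χ(G) = 2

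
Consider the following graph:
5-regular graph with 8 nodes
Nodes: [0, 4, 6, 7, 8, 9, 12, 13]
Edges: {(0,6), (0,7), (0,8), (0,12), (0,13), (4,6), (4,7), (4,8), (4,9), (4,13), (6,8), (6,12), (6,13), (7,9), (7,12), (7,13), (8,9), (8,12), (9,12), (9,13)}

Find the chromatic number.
χ(G) = 4

Clique number ω(G) = 4 (lower bound: χ ≥ ω).
The clique on [0, 6, 8, 12] has size 4, forcing χ ≥ 4, and the coloring below uses 4 colors, so χ(G) = 4.
A valid 4-coloring: color 1: [0, 4]; color 2: [12, 13]; color 3: [7, 8]; color 4: [6, 9].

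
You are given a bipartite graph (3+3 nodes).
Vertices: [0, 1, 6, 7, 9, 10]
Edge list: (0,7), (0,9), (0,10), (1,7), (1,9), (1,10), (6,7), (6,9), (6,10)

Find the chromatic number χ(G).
Clique number ω(G) = 2 (lower bound: χ ≥ ω).
The graph is bipartite (no odd cycle), so 2 colors suffice: χ(G) = 2.
A valid 2-coloring: color 1: [0, 1, 6]; color 2: [7, 9, 10].

χ(G) = 2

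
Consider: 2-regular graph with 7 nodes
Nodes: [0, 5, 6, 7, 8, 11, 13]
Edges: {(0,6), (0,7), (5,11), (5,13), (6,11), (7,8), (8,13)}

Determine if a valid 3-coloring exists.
A valid 3-coloring: color 1: [6, 7, 13]; color 2: [0, 8, 11]; color 3: [5].
(χ(G) = 3 ≤ 3.)

Yes, G is 3-colorable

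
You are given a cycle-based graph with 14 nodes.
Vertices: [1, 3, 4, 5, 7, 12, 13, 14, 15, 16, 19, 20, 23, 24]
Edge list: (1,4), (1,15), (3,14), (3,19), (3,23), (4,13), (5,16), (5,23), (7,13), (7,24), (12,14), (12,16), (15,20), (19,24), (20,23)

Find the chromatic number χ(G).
Clique number ω(G) = 2 (lower bound: χ ≥ ω).
The graph is bipartite (no odd cycle), so 2 colors suffice: χ(G) = 2.
A valid 2-coloring: color 1: [4, 7, 14, 15, 16, 19, 23]; color 2: [1, 3, 5, 12, 13, 20, 24].

χ(G) = 2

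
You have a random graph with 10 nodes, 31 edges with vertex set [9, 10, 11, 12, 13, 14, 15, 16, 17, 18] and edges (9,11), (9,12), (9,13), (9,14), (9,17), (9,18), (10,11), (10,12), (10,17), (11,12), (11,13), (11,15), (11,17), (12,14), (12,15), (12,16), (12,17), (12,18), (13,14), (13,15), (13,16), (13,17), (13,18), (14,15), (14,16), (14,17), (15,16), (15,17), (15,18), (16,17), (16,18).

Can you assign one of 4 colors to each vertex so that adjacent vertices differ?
The clique on vertices [12, 14, 15, 16, 17] has size 5 > 4, so it alone needs 5 colors.

No, G is not 4-colorable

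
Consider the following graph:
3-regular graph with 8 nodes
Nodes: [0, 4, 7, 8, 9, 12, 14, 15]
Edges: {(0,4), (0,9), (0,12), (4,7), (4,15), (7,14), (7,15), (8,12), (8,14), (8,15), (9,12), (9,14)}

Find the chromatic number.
Clique number ω(G) = 3 (lower bound: χ ≥ ω).
The clique on [0, 9, 12] has size 3, forcing χ ≥ 3, and the coloring below uses 3 colors, so χ(G) = 3.
A valid 3-coloring: color 1: [4, 12, 14]; color 2: [7, 8, 9]; color 3: [0, 15].

χ(G) = 3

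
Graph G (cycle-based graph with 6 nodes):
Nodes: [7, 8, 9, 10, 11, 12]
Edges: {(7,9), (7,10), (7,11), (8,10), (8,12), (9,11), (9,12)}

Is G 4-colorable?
Yes, G is 4-colorable

A valid 4-coloring: color 1: [9, 10]; color 2: [7, 8]; color 3: [11, 12].
(χ(G) = 3 ≤ 4.)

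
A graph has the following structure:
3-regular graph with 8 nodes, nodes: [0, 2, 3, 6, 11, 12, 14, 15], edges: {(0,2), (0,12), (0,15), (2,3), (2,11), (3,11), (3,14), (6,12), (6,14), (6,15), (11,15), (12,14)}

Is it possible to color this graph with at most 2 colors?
The clique on vertices [2, 3, 11] has size 3 > 2, so it alone needs 3 colors.

No, G is not 2-colorable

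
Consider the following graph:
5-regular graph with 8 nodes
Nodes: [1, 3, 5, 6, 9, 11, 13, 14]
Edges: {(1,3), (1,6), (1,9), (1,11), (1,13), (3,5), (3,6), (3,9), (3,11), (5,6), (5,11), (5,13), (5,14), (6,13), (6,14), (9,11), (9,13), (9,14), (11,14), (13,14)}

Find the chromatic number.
Clique number ω(G) = 4 (lower bound: χ ≥ ω).
The clique on [1, 3, 9, 11] has size 4, forcing χ ≥ 4, and the coloring below uses 4 colors, so χ(G) = 4.
A valid 4-coloring: color 1: [1, 14]; color 2: [5, 9]; color 3: [6, 11]; color 4: [3, 13].

χ(G) = 4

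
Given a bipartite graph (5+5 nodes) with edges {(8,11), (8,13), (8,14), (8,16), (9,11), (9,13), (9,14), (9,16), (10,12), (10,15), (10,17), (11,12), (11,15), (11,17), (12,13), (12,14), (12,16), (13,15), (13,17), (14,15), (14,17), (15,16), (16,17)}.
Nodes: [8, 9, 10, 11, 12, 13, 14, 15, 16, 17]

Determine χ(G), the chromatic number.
Clique number ω(G) = 2 (lower bound: χ ≥ ω).
The graph is bipartite (no odd cycle), so 2 colors suffice: χ(G) = 2.
A valid 2-coloring: color 1: [8, 9, 12, 15, 17]; color 2: [10, 11, 13, 14, 16].

χ(G) = 2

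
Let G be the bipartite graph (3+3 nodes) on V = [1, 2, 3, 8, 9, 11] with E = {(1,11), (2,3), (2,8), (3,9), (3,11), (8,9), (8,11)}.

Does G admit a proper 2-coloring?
A valid 2-coloring: color 1: [2, 9, 11]; color 2: [1, 3, 8].
(χ(G) = 2 ≤ 2.)

Yes, G is 2-colorable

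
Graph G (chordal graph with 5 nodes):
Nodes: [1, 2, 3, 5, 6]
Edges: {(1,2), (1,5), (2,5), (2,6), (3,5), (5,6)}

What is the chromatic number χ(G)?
Clique number ω(G) = 3 (lower bound: χ ≥ ω).
The clique on [1, 2, 5] has size 3, forcing χ ≥ 3, and the coloring below uses 3 colors, so χ(G) = 3.
A valid 3-coloring: color 1: [5]; color 2: [2, 3]; color 3: [1, 6].

χ(G) = 3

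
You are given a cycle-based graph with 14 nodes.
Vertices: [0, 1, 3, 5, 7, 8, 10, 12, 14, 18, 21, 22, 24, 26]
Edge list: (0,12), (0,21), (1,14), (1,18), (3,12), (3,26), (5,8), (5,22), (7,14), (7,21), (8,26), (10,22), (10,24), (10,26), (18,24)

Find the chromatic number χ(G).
χ(G) = 3

Clique number ω(G) = 2 (lower bound: χ ≥ ω).
Odd cycle [8, 5, 22, 10, 26] needs 3 colors (χ ≥ 3).
The coloring below uses 3 colors, so χ(G) = 3.
A valid 3-coloring: color 1: [1, 5, 7, 12, 24, 26]; color 2: [0, 3, 8, 10, 14, 18]; color 3: [21, 22].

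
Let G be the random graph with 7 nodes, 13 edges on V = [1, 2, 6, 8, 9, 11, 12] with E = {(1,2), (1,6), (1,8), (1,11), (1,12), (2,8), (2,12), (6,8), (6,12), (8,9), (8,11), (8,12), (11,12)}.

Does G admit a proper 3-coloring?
No, G is not 3-colorable

The clique on vertices [1, 2, 8, 12] has size 4 > 3, so it alone needs 4 colors.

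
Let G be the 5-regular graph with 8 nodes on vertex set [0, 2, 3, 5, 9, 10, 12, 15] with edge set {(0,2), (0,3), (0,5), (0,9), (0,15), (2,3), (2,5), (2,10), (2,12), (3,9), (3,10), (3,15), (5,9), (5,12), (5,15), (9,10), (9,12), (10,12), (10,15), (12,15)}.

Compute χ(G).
χ(G) = 4

Clique number ω(G) = 3 (lower bound: χ ≥ ω).
Odd cycle [10, 3, 0, 5, 12] needs 3 colors (χ ≥ 3).
Vertex 2 is adjacent to every vertex of [0, 3, 5, 10, 12], which already need 3 colors among themselves, so 2 needs a new color (χ ≥ 4).
The coloring below uses 4 colors, so χ(G) = 4.
A valid 4-coloring: color 1: [3, 5]; color 2: [2, 9, 15]; color 3: [0, 10]; color 4: [12].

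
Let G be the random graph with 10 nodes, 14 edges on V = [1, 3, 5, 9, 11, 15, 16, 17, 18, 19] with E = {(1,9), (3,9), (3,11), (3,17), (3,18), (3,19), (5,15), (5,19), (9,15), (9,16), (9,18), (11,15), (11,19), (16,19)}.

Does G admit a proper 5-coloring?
Yes, G is 5-colorable

A valid 5-coloring: color 1: [1, 3, 15, 16]; color 2: [9, 17, 19]; color 3: [5, 11, 18].
(χ(G) = 3 ≤ 5.)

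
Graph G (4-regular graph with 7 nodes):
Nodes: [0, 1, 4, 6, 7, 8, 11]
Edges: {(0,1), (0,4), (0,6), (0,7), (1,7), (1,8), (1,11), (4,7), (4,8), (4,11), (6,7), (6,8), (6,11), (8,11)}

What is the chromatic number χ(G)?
χ(G) = 3

Clique number ω(G) = 3 (lower bound: χ ≥ ω).
The clique on [0, 1, 7] has size 3, forcing χ ≥ 3, and the coloring below uses 3 colors, so χ(G) = 3.
A valid 3-coloring: color 1: [0, 8]; color 2: [1, 4, 6]; color 3: [7, 11].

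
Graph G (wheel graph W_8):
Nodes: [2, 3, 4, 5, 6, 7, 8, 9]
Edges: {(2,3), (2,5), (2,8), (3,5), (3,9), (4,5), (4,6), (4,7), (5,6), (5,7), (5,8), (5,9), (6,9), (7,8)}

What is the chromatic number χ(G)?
Clique number ω(G) = 3 (lower bound: χ ≥ ω).
Odd cycle [9, 6, 4, 7, 8, 2, 3] needs 3 colors (χ ≥ 3).
Vertex 5 is adjacent to every vertex of [2, 3, 4, 6, 7, 8, 9], which already need 3 colors among themselves, so 5 needs a new color (χ ≥ 4).
The coloring below uses 4 colors, so χ(G) = 4.
A valid 4-coloring: color 1: [5]; color 2: [2, 4, 9]; color 3: [3, 6, 7]; color 4: [8].

χ(G) = 4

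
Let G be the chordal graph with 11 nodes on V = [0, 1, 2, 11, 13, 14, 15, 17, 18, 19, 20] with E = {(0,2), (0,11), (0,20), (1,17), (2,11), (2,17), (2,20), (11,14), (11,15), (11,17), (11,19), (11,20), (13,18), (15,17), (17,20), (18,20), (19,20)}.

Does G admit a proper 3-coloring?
No, G is not 3-colorable

The clique on vertices [0, 2, 11, 20] has size 4 > 3, so it alone needs 4 colors.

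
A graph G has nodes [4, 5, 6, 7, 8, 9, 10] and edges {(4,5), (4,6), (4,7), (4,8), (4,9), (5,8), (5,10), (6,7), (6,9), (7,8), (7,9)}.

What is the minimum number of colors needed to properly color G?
χ(G) = 4

Clique number ω(G) = 4 (lower bound: χ ≥ ω).
The clique on [4, 6, 7, 9] has size 4, forcing χ ≥ 4, and the coloring below uses 4 colors, so χ(G) = 4.
A valid 4-coloring: color 1: [4, 10]; color 2: [5, 7]; color 3: [8, 9]; color 4: [6].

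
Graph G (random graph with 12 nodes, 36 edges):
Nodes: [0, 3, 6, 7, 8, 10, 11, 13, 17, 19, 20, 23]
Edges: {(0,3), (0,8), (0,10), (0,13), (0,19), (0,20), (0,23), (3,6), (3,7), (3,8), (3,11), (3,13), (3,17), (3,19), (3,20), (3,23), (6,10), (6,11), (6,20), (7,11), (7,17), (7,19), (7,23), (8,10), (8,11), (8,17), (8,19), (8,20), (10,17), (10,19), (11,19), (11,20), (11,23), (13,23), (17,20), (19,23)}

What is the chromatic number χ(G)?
χ(G) = 5

Clique number ω(G) = 5 (lower bound: χ ≥ ω).
The clique on [3, 7, 11, 19, 23] has size 5, forcing χ ≥ 5, and the coloring below uses 5 colors, so χ(G) = 5.
A valid 5-coloring: color 1: [3, 10]; color 2: [6, 7, 8, 13]; color 3: [0, 11, 17]; color 4: [19, 20]; color 5: [23].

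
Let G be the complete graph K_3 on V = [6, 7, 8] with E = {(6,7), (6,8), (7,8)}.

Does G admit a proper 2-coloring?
No, G is not 2-colorable

The clique on vertices [6, 7, 8] has size 3 > 2, so it alone needs 3 colors.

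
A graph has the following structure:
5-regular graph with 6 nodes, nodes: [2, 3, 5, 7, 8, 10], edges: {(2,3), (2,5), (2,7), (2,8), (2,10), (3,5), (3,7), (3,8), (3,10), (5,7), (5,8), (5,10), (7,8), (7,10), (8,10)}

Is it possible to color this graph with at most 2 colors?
The clique on vertices [2, 3, 5, 7, 8, 10] has size 6 > 2, so it alone needs 6 colors.

No, G is not 2-colorable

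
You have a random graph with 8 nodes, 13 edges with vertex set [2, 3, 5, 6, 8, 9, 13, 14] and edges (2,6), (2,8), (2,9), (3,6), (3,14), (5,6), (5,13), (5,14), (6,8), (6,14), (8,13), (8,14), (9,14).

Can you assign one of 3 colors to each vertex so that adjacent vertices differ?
Yes, G is 3-colorable

A valid 3-coloring: color 1: [2, 13, 14]; color 2: [6, 9]; color 3: [3, 5, 8].
(χ(G) = 3 ≤ 3.)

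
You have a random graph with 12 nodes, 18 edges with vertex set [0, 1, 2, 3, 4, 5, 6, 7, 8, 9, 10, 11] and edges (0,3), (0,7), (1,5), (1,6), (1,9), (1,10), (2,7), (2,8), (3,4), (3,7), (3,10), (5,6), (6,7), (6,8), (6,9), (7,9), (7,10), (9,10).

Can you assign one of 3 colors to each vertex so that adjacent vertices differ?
A valid 3-coloring: color 1: [1, 4, 7, 8, 11]; color 2: [0, 2, 6, 10]; color 3: [3, 5, 9].
(χ(G) = 3 ≤ 3.)

Yes, G is 3-colorable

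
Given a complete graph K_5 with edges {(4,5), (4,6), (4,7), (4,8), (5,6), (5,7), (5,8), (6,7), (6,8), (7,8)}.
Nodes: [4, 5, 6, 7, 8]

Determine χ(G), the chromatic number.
Clique number ω(G) = 5 (lower bound: χ ≥ ω).
The clique on [4, 5, 6, 7, 8] has size 5, forcing χ ≥ 5, and the coloring below uses 5 colors, so χ(G) = 5.
A valid 5-coloring: color 1: [8]; color 2: [7]; color 3: [4]; color 4: [5]; color 5: [6].

χ(G) = 5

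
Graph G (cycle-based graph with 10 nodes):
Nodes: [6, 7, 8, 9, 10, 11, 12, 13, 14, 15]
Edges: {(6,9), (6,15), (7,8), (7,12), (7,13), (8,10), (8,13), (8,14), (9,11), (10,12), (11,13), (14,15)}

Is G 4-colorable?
A valid 4-coloring: color 1: [6, 8, 11, 12]; color 2: [7, 9, 10, 15]; color 3: [13, 14].
(χ(G) = 3 ≤ 4.)

Yes, G is 4-colorable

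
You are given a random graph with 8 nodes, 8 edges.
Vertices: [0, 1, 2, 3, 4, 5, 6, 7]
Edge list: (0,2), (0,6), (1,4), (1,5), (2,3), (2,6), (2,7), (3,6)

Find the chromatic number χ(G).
χ(G) = 3

Clique number ω(G) = 3 (lower bound: χ ≥ ω).
The clique on [0, 2, 6] has size 3, forcing χ ≥ 3, and the coloring below uses 3 colors, so χ(G) = 3.
A valid 3-coloring: color 1: [1, 2]; color 2: [4, 5, 6, 7]; color 3: [0, 3].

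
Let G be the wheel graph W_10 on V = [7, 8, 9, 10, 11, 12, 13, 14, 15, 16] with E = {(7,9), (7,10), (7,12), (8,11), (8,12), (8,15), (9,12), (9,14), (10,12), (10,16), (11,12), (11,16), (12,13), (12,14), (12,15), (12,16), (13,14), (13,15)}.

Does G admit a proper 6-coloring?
Yes, G is 6-colorable

A valid 6-coloring: color 1: [12]; color 2: [8, 9, 13, 16]; color 3: [10, 11, 14, 15]; color 4: [7].
(χ(G) = 4 ≤ 6.)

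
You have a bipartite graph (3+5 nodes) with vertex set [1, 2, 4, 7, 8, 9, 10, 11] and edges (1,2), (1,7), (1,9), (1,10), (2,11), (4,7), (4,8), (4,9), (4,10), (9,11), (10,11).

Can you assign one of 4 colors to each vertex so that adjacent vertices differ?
A valid 4-coloring: color 1: [1, 4, 11]; color 2: [2, 7, 8, 9, 10].
(χ(G) = 2 ≤ 4.)

Yes, G is 4-colorable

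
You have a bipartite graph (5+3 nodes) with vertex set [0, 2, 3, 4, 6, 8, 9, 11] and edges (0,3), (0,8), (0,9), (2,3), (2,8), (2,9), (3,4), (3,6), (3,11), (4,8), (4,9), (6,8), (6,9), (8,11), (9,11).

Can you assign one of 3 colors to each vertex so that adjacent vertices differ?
Yes, G is 3-colorable

A valid 3-coloring: color 1: [3, 8, 9]; color 2: [0, 2, 4, 6, 11].
(χ(G) = 2 ≤ 3.)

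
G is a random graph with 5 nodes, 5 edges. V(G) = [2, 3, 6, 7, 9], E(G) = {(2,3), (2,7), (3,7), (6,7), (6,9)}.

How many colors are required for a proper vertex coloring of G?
χ(G) = 3

Clique number ω(G) = 3 (lower bound: χ ≥ ω).
The clique on [2, 3, 7] has size 3, forcing χ ≥ 3, and the coloring below uses 3 colors, so χ(G) = 3.
A valid 3-coloring: color 1: [7, 9]; color 2: [2, 6]; color 3: [3].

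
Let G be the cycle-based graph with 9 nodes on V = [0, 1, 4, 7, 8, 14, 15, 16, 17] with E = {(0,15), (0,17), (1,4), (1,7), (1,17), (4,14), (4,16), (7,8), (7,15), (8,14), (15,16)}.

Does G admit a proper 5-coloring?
Yes, G is 5-colorable

A valid 5-coloring: color 1: [4, 7, 17]; color 2: [1, 14, 15]; color 3: [0, 8, 16].
(χ(G) = 3 ≤ 5.)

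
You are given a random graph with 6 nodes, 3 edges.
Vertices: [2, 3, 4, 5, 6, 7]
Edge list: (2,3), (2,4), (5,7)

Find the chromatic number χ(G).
χ(G) = 2

Clique number ω(G) = 2 (lower bound: χ ≥ ω).
The graph is bipartite (no odd cycle), so 2 colors suffice: χ(G) = 2.
A valid 2-coloring: color 1: [2, 6, 7]; color 2: [3, 4, 5].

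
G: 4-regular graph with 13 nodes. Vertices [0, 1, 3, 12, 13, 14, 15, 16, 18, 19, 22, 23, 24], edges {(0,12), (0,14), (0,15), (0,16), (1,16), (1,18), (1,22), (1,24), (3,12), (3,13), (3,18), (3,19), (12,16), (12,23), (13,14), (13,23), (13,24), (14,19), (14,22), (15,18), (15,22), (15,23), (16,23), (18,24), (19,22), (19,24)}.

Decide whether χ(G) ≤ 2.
The clique on vertices [0, 12, 16] has size 3 > 2, so it alone needs 3 colors.

No, G is not 2-colorable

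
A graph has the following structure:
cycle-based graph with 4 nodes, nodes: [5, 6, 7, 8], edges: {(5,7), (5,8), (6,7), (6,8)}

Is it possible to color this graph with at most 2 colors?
A valid 2-coloring: color 1: [5, 6]; color 2: [7, 8].
(χ(G) = 2 ≤ 2.)

Yes, G is 2-colorable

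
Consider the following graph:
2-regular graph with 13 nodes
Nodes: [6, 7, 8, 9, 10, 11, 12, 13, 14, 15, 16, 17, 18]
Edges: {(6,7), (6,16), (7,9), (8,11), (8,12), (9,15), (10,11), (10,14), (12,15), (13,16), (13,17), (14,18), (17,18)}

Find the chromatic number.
χ(G) = 3

Clique number ω(G) = 2 (lower bound: χ ≥ ω).
Odd cycle [10, 11, 8, 12, 15, 9, 7, 6, 16, 13, 17, 18, 14] needs 3 colors (χ ≥ 3).
The coloring below uses 3 colors, so χ(G) = 3.
A valid 3-coloring: color 1: [7, 8, 10, 13, 15, 18]; color 2: [6, 9, 11, 12, 14, 17]; color 3: [16].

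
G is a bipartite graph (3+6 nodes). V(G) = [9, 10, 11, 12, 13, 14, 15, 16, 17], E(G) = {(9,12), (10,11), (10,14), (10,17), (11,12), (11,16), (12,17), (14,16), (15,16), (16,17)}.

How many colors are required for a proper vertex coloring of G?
Clique number ω(G) = 2 (lower bound: χ ≥ ω).
The graph is bipartite (no odd cycle), so 2 colors suffice: χ(G) = 2.
A valid 2-coloring: color 1: [10, 12, 13, 16]; color 2: [9, 11, 14, 15, 17].

χ(G) = 2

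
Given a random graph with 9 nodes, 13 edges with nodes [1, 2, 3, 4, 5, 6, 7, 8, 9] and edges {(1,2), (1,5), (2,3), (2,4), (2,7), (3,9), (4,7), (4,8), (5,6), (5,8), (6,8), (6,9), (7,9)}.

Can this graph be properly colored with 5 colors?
Yes, G is 5-colorable

A valid 5-coloring: color 1: [2, 8, 9]; color 2: [1, 3, 6, 7]; color 3: [4, 5].
(χ(G) = 3 ≤ 5.)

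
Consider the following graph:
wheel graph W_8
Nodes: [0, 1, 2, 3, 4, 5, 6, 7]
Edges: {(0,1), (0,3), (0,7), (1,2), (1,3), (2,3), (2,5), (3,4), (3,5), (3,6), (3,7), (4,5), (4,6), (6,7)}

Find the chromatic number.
χ(G) = 4

Clique number ω(G) = 3 (lower bound: χ ≥ ω).
Odd cycle [1, 0, 7, 6, 4, 5, 2] needs 3 colors (χ ≥ 3).
Vertex 3 is adjacent to every vertex of [0, 1, 2, 4, 5, 6, 7], which already need 3 colors among themselves, so 3 needs a new color (χ ≥ 4).
The coloring below uses 4 colors, so χ(G) = 4.
A valid 4-coloring: color 1: [3]; color 2: [1, 5, 7]; color 3: [0, 2, 6]; color 4: [4].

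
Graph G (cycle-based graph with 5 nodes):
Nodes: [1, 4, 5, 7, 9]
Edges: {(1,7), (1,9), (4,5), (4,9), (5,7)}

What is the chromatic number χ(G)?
χ(G) = 3

Clique number ω(G) = 2 (lower bound: χ ≥ ω).
Odd cycle [5, 7, 1, 9, 4] needs 3 colors (χ ≥ 3).
The coloring below uses 3 colors, so χ(G) = 3.
A valid 3-coloring: color 1: [5, 9]; color 2: [4, 7]; color 3: [1].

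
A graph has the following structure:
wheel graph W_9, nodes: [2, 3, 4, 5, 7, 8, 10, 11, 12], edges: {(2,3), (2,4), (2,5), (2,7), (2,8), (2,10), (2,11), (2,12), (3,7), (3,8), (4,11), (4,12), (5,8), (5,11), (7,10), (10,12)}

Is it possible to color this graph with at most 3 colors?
Yes, G is 3-colorable

A valid 3-coloring: color 1: [2]; color 2: [7, 8, 11, 12]; color 3: [3, 4, 5, 10].
(χ(G) = 3 ≤ 3.)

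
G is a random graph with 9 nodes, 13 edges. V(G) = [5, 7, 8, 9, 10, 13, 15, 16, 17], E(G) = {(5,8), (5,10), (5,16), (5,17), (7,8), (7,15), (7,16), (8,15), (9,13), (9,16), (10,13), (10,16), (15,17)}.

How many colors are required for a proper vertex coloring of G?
χ(G) = 3

Clique number ω(G) = 3 (lower bound: χ ≥ ω).
The clique on [5, 10, 16] has size 3, forcing χ ≥ 3, and the coloring below uses 3 colors, so χ(G) = 3.
A valid 3-coloring: color 1: [13, 15, 16]; color 2: [5, 7, 9]; color 3: [8, 10, 17].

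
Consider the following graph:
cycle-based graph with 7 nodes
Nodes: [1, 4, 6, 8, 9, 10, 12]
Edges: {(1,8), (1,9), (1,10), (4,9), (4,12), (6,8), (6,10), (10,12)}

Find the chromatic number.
Clique number ω(G) = 2 (lower bound: χ ≥ ω).
Odd cycle [9, 4, 12, 10, 1] needs 3 colors (χ ≥ 3).
The coloring below uses 3 colors, so χ(G) = 3.
A valid 3-coloring: color 1: [1, 4, 6]; color 2: [8, 9, 10]; color 3: [12].

χ(G) = 3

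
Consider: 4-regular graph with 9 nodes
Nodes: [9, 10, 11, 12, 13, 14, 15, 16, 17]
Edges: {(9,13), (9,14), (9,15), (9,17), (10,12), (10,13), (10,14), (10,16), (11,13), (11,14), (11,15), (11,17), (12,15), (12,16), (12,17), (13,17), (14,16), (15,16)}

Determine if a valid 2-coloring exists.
No, G is not 2-colorable

The clique on vertices [9, 13, 17] has size 3 > 2, so it alone needs 3 colors.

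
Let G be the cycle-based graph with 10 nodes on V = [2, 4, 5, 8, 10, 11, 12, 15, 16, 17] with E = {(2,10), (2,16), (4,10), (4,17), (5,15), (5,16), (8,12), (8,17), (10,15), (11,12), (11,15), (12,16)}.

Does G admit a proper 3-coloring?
Yes, G is 3-colorable

A valid 3-coloring: color 1: [8, 10, 11, 16]; color 2: [2, 12, 15, 17]; color 3: [4, 5].
(χ(G) = 3 ≤ 3.)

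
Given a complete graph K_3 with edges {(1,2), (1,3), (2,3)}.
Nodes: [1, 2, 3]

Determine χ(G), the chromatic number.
χ(G) = 3

Clique number ω(G) = 3 (lower bound: χ ≥ ω).
The clique on [1, 2, 3] has size 3, forcing χ ≥ 3, and the coloring below uses 3 colors, so χ(G) = 3.
A valid 3-coloring: color 1: [3]; color 2: [1]; color 3: [2].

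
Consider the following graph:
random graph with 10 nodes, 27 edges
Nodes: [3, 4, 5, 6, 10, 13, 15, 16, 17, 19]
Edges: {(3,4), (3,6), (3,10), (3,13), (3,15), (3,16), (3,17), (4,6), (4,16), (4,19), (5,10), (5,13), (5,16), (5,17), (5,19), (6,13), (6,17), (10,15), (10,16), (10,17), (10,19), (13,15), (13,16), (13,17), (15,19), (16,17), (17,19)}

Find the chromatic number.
χ(G) = 4

Clique number ω(G) = 4 (lower bound: χ ≥ ω).
The clique on [5, 10, 17, 19] has size 4, forcing χ ≥ 4, and the coloring below uses 4 colors, so χ(G) = 4.
A valid 4-coloring: color 1: [3, 5]; color 2: [4, 15, 17]; color 3: [6, 16, 19]; color 4: [10, 13].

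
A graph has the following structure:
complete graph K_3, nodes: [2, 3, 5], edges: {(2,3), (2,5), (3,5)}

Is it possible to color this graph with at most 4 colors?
A valid 4-coloring: color 1: [2]; color 2: [5]; color 3: [3].
(χ(G) = 3 ≤ 4.)

Yes, G is 4-colorable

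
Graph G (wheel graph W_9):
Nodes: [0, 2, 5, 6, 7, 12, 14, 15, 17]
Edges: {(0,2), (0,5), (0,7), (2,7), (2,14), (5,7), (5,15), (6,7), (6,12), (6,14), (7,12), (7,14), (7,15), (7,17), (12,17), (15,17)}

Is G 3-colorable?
A valid 3-coloring: color 1: [7]; color 2: [0, 12, 14, 15]; color 3: [2, 5, 6, 17].
(χ(G) = 3 ≤ 3.)

Yes, G is 3-colorable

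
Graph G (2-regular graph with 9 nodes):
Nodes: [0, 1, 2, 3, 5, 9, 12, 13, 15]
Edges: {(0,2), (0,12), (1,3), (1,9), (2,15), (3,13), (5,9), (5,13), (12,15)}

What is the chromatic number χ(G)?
χ(G) = 3

Clique number ω(G) = 2 (lower bound: χ ≥ ω).
Odd cycle [9, 1, 3, 13, 5] needs 3 colors (χ ≥ 3).
The coloring below uses 3 colors, so χ(G) = 3.
A valid 3-coloring: color 1: [0, 9, 13, 15]; color 2: [1, 2, 5, 12]; color 3: [3].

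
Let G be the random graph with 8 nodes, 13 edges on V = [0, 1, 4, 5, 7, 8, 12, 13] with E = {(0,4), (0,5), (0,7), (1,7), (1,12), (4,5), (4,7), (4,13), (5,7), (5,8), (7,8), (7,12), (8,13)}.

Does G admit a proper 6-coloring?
A valid 6-coloring: color 1: [7, 13]; color 2: [1, 4, 8]; color 3: [5, 12]; color 4: [0].
(χ(G) = 4 ≤ 6.)

Yes, G is 6-colorable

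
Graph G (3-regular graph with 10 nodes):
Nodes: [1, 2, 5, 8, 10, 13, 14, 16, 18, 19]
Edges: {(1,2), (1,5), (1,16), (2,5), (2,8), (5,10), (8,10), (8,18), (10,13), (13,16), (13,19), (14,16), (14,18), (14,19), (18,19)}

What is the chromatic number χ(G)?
Clique number ω(G) = 3 (lower bound: χ ≥ ω).
The clique on [1, 2, 5] has size 3, forcing χ ≥ 3, and the coloring below uses 3 colors, so χ(G) = 3.
A valid 3-coloring: color 1: [2, 10, 16, 19]; color 2: [1, 8, 13, 14]; color 3: [5, 18].

χ(G) = 3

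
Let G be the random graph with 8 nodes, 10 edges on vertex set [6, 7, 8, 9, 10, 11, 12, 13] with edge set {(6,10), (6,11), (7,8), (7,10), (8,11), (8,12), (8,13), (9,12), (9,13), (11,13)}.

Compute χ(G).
Clique number ω(G) = 3 (lower bound: χ ≥ ω).
The clique on [8, 11, 13] has size 3, forcing χ ≥ 3, and the coloring below uses 3 colors, so χ(G) = 3.
A valid 3-coloring: color 1: [8, 9, 10]; color 2: [6, 7, 12, 13]; color 3: [11].

χ(G) = 3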